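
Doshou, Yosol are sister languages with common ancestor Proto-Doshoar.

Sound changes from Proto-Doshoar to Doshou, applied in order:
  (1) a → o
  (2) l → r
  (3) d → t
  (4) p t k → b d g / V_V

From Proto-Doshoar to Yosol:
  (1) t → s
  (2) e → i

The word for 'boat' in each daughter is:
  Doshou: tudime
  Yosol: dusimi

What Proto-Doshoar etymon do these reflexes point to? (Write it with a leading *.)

*dutime

Position 1: Doshou has t, Yosol has d. Yosol preserves d here (none of its changes turn any other segment into d), so the proto-segment is *d.
Position 6: Doshou has e, Yosol has i. Doshou preserves e here (none of its changes turn any other segment into e), so the proto-segment is *e.
Position 3: Doshou has d, Yosol has s. Taking the neighbouring segments as reconstructed: Doshou d could go back to *t or *d; Yosol s could go back to *t or *s — the one source consistent with every daughter is *t.
Continuing position by position gives *dutime; check it forward:
Doshou: *dutime
  dutime (rule 1 does not apply)
  dutime (rule 2 does not apply)
  dutime → tutime   [unconditioned shift]
  tutime → tudime   [intervocalic voicing]
  giving Doshou tudime.
Yosol: *dutime > dusime > dusimi  (by unconditioned shift, vowel merger)
*dutime is the unique common source.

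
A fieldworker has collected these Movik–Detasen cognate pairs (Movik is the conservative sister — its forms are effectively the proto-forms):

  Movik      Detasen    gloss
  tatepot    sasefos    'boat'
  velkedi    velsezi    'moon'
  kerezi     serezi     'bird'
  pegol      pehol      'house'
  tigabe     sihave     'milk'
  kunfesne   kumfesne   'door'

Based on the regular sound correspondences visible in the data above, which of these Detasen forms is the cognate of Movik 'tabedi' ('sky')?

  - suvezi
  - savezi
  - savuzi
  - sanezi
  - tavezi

savezi

tatepot ~ sasefos — Movik t corresponds to Detasen s word-initially before a back vowel.
tigabe ~ sihave — Movik b corresponds to Detasen v between vowels (before a front vowel).
velkedi ~ velsezi — Movik d corresponds to Detasen z between vowels (before a front vowel).
Applying these to Movik 'tabedi':
  tabedi → sabedi   (t→s word-initially before a back vowel)
  sabedi → savedi   (b→v between vowels (before a front vowel))
  savedi → savezi   (d→z between vowels (before a front vowel))
So the Detasen cognate is 'savezi'.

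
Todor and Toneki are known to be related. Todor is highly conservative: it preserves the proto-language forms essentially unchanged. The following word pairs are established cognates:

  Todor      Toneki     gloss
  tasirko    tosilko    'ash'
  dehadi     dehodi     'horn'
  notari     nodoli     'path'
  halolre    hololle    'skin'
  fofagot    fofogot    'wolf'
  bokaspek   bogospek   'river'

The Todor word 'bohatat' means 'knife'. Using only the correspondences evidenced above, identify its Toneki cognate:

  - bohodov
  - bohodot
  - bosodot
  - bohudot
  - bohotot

bohodot

tasirko ~ tosilko, dehadi ~ dehodi — Todor a corresponds to Toneki o after a consonant, before a consonant other than r, m, n, p, b, f, v.
notari ~ nodoli — Todor t corresponds to Toneki d between vowels (before a back vowel).
Applying these to Todor 'bohatat':
  bohatat → bohotat   (a→o after a consonant, before a consonant other than r, m, n, p, b, f, v)
  bohotat → bohodat   (t→d between vowels (before a back vowel))
  bohodat → bohodot   (a→o after a consonant, before a consonant other than r, m, n, p, b, f, v)
So the Toneki cognate is 'bohodot'.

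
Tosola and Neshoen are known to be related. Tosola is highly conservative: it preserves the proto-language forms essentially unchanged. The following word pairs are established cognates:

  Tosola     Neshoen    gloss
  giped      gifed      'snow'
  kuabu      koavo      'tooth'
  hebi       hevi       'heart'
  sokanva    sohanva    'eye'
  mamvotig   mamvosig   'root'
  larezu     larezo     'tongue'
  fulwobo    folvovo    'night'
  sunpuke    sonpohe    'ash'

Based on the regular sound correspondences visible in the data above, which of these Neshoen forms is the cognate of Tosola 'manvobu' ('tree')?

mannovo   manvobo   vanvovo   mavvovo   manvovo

manvovo

kuabu ~ koavo — Tosola b corresponds to Neshoen v between vowels (before a back vowel).
kuabu ~ koavo, larezu ~ larezo — Tosola u corresponds to Neshoen o word-finally.
Applying these to Tosola 'manvobu':
  manvobu → manvovu   (b→v between vowels (before a back vowel))
  manvovu → manvovo   (u→o word-finally)
So the Neshoen cognate is 'manvovo'.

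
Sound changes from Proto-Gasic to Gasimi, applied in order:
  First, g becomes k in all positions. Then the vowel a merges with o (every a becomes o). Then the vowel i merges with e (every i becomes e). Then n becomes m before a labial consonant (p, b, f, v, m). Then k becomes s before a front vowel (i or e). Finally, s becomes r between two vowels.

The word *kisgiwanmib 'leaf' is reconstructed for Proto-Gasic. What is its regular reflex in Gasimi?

sessewommeb

Gasimi: start from *kisgiwanmib.
  rule 1 (unconditioned shift): kisgiwanmib → kiskiwanmib
  rule 2 (vowel merger): kiskiwanmib → kiskiwonmib
  rule 3 (vowel merger): kiskiwonmib → keskewonmeb
  rule 4 (nasal place assimilation): keskewonmeb → keskewommeb
  rule 5 (palatalisation): keskewommeb → sessewommeb
  rule 6: no change — sessewommeb
  ⇒ Gasimi sessewommeb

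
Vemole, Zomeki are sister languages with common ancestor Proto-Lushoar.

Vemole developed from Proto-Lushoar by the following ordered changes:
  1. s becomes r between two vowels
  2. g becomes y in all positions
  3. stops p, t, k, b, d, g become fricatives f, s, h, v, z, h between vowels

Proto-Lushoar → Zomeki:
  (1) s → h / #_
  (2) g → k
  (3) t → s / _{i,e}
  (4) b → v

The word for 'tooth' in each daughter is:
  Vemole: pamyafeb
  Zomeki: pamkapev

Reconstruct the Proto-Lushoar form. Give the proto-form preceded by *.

*pamgapeb

Position 4: Vemole has y, Zomeki has k. Taking the neighbouring segments as reconstructed: Vemole y could go back to *g or *y; Zomeki k could go back to *k or *g — the one source consistent with every daughter is *g.
Position 8: Vemole has b, Zomeki has v. Vemole preserves b here (none of its changes turn any other segment into b), so the proto-segment is *b.
Position 6: Vemole has f, Zomeki has p. Zomeki preserves p here (none of its changes turn any other segment into p), so the proto-segment is *p.
This points to *pamgapeb. Verify forward in each daughter:
Vemole: *pamgapeb > pamyapeb > pamyafeb  (by unconditioned shift, intervocalic lenition)
Zomeki: start from *pamgapeb.
  rule 1: no change — pamgapeb
  rule 2 (unconditioned shift): pamgapeb → pamkapeb
  rule 3: no change — pamkapeb
  rule 4 (unconditioned shift): pamkapeb → pamkapev
  ⇒ Zomeki pamkapev
*pamgapeb is the unique common source.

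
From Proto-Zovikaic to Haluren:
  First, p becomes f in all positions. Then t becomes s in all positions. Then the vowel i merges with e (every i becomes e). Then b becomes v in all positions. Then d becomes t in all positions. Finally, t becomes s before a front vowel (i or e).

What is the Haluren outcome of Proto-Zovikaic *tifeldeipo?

Haluren: *tifeldeipo
  tifeldeipo → tifeldeifo   [unconditioned shift]
  tifeldeifo → sifeldeifo   [unconditioned shift]
  sifeldeifo → sefeldeefo   [vowel merger]
  sefeldeefo (rule 4 does not apply)
  sefeldeefo → sefelteefo   [unconditioned shift]
  sefelteefo → sefelseefo   [palatalisation]
  giving Haluren sefelseefo.

sefelseefo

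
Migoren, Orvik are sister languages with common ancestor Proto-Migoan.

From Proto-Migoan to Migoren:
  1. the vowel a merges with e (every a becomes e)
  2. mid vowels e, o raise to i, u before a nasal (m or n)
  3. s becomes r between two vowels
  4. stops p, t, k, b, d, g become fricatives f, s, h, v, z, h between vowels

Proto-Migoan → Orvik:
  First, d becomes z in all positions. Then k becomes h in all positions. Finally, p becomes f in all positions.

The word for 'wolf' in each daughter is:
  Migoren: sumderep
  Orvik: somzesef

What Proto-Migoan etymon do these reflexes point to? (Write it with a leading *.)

*somdesep

Position 4: Migoren has d, Orvik has z. Migoren preserves d here (none of its changes turn any other segment into d), so the proto-segment is *d.
Position 2: Migoren has u, Orvik has o. Orvik preserves o here (none of its changes turn any other segment into o), so the proto-segment is *o.
Position 8: Migoren has p, Orvik has f. Migoren preserves p here (none of its changes turn any other segment into p), so the proto-segment is *p.
Verify the candidate proto-form against each daughter:
Migoren: *somdesep > sumdesep > sumderep  (by pre-nasal raising, rhotacism)
Orvik: *somdesep
  somdesep → somzesep   [unconditioned shift]
  somzesep (rule 2 does not apply)
  somzesep → somzesef   [unconditioned shift]
  giving Orvik somzesef.
Only *somdesep yields all of Migoren sumderep, Orvik somzesef.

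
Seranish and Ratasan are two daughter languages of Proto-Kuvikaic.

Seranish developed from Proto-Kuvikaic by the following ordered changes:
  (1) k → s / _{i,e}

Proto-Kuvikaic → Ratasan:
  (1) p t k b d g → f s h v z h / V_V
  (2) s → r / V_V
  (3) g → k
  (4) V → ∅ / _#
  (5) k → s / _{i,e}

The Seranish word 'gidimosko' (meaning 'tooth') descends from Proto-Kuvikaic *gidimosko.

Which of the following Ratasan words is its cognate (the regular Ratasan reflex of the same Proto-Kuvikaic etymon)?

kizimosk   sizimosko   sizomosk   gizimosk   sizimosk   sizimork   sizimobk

sizimosk

Ratasan: *gidimosko
  gidimosko → gizimosko   [intervocalic lenition]
  gizimosko (rule 2 does not apply)
  gizimosko → kizimosko   [unconditioned shift]
  kizimosko → kizimosk   [apocope]
  kizimosk → sizimosk   [palatalisation]
  giving Ratasan sizimosk.
Only 'sizimosk' matches the regular Ratasan development of *gidimosko.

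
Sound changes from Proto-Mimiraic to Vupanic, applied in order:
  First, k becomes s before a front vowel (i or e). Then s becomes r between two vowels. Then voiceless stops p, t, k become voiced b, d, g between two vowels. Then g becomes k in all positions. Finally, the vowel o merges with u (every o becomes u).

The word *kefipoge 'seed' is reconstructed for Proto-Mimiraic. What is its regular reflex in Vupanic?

Vupanic: *kefipoge > sefipoge > sefiboge > sefiboke > sefibuke  (by palatalisation, intervocalic voicing, unconditioned shift, vowel merger)

sefibuke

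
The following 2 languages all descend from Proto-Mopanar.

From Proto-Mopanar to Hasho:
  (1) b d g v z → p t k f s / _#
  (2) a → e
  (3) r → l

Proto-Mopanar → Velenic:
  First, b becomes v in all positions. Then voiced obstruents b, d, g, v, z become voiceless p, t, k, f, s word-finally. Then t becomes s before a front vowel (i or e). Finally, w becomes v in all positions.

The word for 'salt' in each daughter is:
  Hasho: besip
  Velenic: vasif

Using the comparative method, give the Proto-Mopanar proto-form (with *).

Position 1: Hasho has b, Velenic has v. Hasho preserves b here (none of its changes turn any other segment into b), so the proto-segment is *b.
Position 2: Hasho has e, Velenic has a. Velenic preserves a here (none of its changes turn any other segment into a), so the proto-segment is *a.
This points to *basib. Verify forward in each daughter:
Hasho: start from *basib.
  rule 1 (final devoicing): basib → basip
  rule 2 (vowel merger): basip → besip
  rule 3: no change — besip
  ⇒ Hasho besip
Velenic: *basib
  basib → vasiv   [unconditioned shift]
  vasiv → vasif   [final devoicing]
  vasif (rule 3 does not apply)
  vasif (rule 4 does not apply)
  giving Velenic vasif.
No other proto-form is consistent with every reflex, so the reconstruction is *basib.

*basib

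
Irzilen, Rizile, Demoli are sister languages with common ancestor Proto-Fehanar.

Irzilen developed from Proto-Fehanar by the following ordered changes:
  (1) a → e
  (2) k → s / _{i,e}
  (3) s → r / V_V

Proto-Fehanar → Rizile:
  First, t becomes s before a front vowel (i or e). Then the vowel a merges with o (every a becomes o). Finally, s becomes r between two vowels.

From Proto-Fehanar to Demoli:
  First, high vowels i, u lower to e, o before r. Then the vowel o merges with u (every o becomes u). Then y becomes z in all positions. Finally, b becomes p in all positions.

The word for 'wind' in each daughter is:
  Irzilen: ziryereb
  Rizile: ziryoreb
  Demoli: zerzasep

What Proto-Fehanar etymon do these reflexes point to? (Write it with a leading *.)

*ziryaseb

Position 6: Irzilen has r, Rizile has r, Demoli has s. Demoli preserves s here (none of its changes turn any other segment into s), so the proto-segment is *s.
Position 4: Irzilen has y, Rizile has y, Demoli has z. Irzilen preserves y here (none of its changes turn any other segment into y), so the proto-segment is *y.
Position 8: Irzilen has b, Rizile has b, Demoli has p. Irzilen preserves b here (none of its changes turn any other segment into b), so the proto-segment is *b.
Verify the candidate proto-form against each daughter:
Irzilen: start from *ziryaseb.
  rule 1 (vowel merger): ziryaseb → ziryeseb
  rule 2: no change — ziryeseb
  rule 3 (rhotacism): ziryeseb → ziryereb
  ⇒ Irzilen ziryereb
Rizile: *ziryaseb
  ziryaseb (rule 1 does not apply)
  ziryaseb → ziryoseb   [vowel merger]
  ziryoseb → ziryoreb   [rhotacism]
  giving Rizile ziryoreb.
Demoli: start from *ziryaseb.
  rule 1 (pre-rhotic lowering): ziryaseb → zeryaseb
  rule 2: no change — zeryaseb
  rule 3 (unconditioned shift): zeryaseb → zerzaseb
  rule 4 (unconditioned shift): zerzaseb → zerzasep
  ⇒ Demoli zerzasep
Only *ziryaseb yields all of Irzilen ziryereb, Rizile ziryoreb, Demoli zerzasep.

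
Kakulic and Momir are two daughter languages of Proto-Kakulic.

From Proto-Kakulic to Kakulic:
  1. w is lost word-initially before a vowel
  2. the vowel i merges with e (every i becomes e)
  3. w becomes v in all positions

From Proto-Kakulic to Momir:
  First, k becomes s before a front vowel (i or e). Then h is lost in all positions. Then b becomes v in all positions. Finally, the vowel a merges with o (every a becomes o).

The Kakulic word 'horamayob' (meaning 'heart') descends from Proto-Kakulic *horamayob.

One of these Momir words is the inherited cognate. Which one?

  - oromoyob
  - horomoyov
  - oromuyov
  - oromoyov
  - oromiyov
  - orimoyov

oromoyov

Momir: start from *horamayob.
  rule 1: no change — horamayob
  rule 2 (h-loss): horamayob → oramayob
  rule 3 (unconditioned shift): oramayob → oramayov
  rule 4 (vowel merger): oramayov → oromoyov
  ⇒ Momir oromoyov
Only 'oromoyov' matches the regular Momir development of *horamayob.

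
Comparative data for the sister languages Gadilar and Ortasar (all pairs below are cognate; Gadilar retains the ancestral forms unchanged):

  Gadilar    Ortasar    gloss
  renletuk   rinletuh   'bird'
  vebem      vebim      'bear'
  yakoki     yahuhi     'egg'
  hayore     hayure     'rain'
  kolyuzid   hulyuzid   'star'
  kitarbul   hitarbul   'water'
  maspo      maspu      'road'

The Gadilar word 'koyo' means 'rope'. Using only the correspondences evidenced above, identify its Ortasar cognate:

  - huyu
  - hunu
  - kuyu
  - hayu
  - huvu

kolyuzid ~ hulyuzid — Gadilar k corresponds to Ortasar h word-initially before a back vowel.
yakoki ~ yahuhi, kolyuzid ~ hulyuzid — Gadilar o corresponds to Ortasar u after a consonant, before a consonant other than r, m, n, p, b, f, v.
maspo ~ maspu — Gadilar o corresponds to Ortasar u word-finally.
Applying these to Gadilar 'koyo':
  koyo → hoyo   (k→h word-initially before a back vowel)
  hoyo → huyo   (o→u after a consonant, before a consonant other than r, m, n, p, b, f, v)
  huyo → huyu   (o→u word-finally)
So the Ortasar cognate is 'huyu'.

huyu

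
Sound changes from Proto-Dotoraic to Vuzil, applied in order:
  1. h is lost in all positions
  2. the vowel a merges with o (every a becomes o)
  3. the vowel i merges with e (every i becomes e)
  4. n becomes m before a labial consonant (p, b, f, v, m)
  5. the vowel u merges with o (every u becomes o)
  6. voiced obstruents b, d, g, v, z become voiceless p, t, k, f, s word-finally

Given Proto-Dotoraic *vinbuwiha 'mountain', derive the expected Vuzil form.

Vuzil: *vinbuwiha > vinbuwia > vinbuwio > venbuweo > vembuweo > vemboweo  (by h-loss, vowel merger, vowel merger, nasal place assimilation, vowel merger)

vemboweo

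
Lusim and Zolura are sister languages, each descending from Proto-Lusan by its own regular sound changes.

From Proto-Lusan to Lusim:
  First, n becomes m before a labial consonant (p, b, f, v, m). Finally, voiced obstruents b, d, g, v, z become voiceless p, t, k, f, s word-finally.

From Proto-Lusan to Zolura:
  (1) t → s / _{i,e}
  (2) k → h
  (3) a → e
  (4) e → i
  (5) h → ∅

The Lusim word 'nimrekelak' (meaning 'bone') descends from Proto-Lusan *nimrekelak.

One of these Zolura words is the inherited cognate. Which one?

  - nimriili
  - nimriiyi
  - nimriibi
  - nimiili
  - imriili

nimriili

Zolura: *nimrekelak > nimrehelah > nimreheleh > nimrihilih > nimriili  (by unconditioned shift, vowel merger, vowel merger, h-loss)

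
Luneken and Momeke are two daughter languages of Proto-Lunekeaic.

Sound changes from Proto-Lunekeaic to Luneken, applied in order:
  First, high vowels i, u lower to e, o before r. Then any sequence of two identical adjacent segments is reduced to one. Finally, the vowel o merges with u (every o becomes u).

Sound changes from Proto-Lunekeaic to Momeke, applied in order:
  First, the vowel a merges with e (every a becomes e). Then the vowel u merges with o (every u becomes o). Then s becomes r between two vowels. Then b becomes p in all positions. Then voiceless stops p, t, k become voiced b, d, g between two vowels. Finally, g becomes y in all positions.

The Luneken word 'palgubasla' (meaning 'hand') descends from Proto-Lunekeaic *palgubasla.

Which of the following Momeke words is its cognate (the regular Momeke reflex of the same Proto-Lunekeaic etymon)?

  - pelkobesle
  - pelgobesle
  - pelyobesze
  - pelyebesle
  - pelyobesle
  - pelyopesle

pelyobesle

Momeke: *palgubasla > pelgubesle > pelgobesle > pelgopesle > pelgobesle > pelyobesle  (by vowel merger, vowel merger, unconditioned shift, intervocalic voicing, unconditioned shift)
Among the options, 'pelyobesle' alone shows every Momeke change applied in order.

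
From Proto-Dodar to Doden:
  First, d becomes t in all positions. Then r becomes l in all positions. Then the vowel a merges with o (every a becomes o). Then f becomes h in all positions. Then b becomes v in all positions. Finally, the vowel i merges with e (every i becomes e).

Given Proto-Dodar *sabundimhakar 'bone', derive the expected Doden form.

sovuntemhokol

Doden: start from *sabundimhakar.
  rule 1 (unconditioned shift): sabundimhakar → sabuntimhakar
  rule 2 (unconditioned shift): sabuntimhakar → sabuntimhakal
  rule 3 (vowel merger): sabuntimhakal → sobuntimhokol
  rule 4: no change — sobuntimhokol
  rule 5 (unconditioned shift): sobuntimhokol → sovuntimhokol
  rule 6 (vowel merger): sovuntimhokol → sovuntemhokol
  ⇒ Doden sovuntemhokol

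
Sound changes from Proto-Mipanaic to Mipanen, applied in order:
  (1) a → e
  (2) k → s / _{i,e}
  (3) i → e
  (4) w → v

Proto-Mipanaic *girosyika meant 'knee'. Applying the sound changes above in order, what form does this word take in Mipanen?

Mipanen: *girosyika > girosyike > girosyise > gerosyese  (by vowel merger, palatalisation, vowel merger)

gerosyese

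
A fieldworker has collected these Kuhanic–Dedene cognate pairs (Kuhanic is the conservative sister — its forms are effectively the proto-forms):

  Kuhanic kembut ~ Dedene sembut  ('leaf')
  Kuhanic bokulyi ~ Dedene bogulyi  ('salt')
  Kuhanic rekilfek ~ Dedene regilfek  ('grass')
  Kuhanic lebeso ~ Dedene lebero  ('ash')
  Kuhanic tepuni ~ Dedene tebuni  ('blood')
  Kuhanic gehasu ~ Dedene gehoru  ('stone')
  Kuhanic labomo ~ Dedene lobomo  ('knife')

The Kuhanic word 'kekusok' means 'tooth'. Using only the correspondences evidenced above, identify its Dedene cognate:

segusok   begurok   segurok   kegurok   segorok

segurok

kembut ~ sembut — Kuhanic k corresponds to Dedene s word-initially before a front vowel.
bokulyi ~ bogulyi — Kuhanic k corresponds to Dedene g between vowels (before a back vowel).
lebeso ~ lebero — Kuhanic s corresponds to Dedene r between vowels (before a back vowel).
Applying these to Kuhanic 'kekusok':
  kekusok → sekusok   (k→s word-initially before a front vowel)
  sekusok → segusok   (k→g between vowels (before a back vowel))
  segusok → segurok   (s→r between vowels (before a back vowel))
So the Dedene cognate is 'segurok'.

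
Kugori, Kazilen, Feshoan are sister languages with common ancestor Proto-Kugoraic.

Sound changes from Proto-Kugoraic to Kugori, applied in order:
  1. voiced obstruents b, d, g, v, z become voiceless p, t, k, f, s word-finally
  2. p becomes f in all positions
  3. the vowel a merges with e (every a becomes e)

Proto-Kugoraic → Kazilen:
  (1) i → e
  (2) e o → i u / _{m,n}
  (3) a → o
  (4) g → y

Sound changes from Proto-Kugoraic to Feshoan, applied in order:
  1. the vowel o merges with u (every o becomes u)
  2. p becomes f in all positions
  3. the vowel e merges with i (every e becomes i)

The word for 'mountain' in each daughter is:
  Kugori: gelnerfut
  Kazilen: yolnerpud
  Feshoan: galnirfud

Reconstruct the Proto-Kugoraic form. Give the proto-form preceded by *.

Position 7: Kugori has f, Kazilen has p, Feshoan has f. Kazilen preserves p here (none of its changes turn any other segment into p), so the proto-segment is *p.
Position 1: Kugori has g, Kazilen has y, Feshoan has g. Kugori preserves g here (none of its changes turn any other segment into g), so the proto-segment is *g.
Continuing position by position gives *galnerpud; check it forward:
Kugori: *galnerpud > galnerput > galnerfut > gelnerfut  (by final devoicing, unconditioned shift, vowel merger)
Kazilen: start from *galnerpud.
  rule 1: no change — galnerpud
  rule 2: no change — galnerpud
  rule 3 (vowel merger): galnerpud → golnerpud
  rule 4 (unconditioned shift): golnerpud → yolnerpud
  ⇒ Kazilen yolnerpud
Feshoan: start from *galnerpud.
  rule 1: no change — galnerpud
  rule 2 (unconditioned shift): galnerpud → galnerfud
  rule 3 (vowel merger): galnerfud → galnirfud
  ⇒ Feshoan galnirfud
Only *galnerpud yields all of Kugori gelnerfut, Kazilen yolnerpud, Feshoan galnirfud.

*galnerpud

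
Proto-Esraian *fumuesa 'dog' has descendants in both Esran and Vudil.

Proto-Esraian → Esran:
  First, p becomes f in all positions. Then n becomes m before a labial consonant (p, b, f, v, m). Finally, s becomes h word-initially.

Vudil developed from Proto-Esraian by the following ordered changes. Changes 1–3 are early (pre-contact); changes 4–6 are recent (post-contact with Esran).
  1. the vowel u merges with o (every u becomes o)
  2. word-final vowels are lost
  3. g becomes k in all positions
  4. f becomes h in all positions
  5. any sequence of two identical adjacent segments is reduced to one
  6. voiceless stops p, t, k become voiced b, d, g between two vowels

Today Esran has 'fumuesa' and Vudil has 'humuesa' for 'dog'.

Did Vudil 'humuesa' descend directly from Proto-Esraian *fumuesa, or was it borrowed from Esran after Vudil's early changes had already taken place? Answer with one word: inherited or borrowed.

borrowed

If inherited, *fumuesa would pass through all of Vudil's changes:
Vudil: *fumuesa
  fumuesa → fomoesa   [vowel merger]
  fomoesa → fomoes   [apocope]
  fomoes (rule 3 does not apply)
  fomoes → homoes   [unconditioned shift]
  homoes (rule 5 does not apply)
  homoes (rule 6 does not apply)
  giving Vudil homoes.
If borrowed from Esran 'fumuesa' after the early changes, it would undergo only the recent ones:
  rule 4 (unconditioned shift): fumuesa → humuesa
  rule 5 (degemination): no change (humuesa)
  rule 6 (intervocalic voicing): no change (humuesa)
  ⇒ as a loan: humuesa
Vudil 'humuesa' matches the loan outcome 'humuesa', not the inherited 'homoes' — it skipped the early Vudil changes, so it was borrowed from Esran.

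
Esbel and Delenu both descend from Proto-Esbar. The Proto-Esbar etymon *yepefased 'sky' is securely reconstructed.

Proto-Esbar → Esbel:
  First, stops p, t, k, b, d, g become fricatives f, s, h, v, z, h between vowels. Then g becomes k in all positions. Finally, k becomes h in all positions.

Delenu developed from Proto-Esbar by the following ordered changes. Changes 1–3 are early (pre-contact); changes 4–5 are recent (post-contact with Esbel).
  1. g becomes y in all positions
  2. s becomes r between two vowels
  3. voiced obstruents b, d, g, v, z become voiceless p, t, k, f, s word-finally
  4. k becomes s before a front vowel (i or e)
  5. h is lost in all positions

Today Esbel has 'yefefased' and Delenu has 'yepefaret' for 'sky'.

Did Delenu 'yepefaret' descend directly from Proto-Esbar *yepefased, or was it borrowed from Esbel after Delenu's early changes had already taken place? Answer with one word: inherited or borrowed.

If inherited, *yepefased would pass through all of Delenu's changes:
Delenu: *yepefased
  yepefased (rule 1 does not apply)
  yepefased → yepefared   [rhotacism]
  yepefared → yepefaret   [final devoicing]
  yepefaret (rule 4 does not apply)
  yepefaret (rule 5 does not apply)
  giving Delenu yepefaret.
If borrowed from Esbel 'yefefased' after the early changes, it would undergo only the recent ones:
  rule 4 (palatalisation): no change (yefefased)
  rule 5 (h-loss): no change (yefefased)
  ⇒ as a loan: yefefased
Delenu 'yepefaret' matches the inherited outcome exactly, so it is an inherited cognate, not a loan.

inherited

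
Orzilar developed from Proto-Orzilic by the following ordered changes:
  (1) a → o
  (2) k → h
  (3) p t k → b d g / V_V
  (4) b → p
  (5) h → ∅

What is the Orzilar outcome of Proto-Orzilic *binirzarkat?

Orzilar: *binirzarkat
  binirzarkat → binirzorkot   [vowel merger]
  binirzorkot → binirzorhot   [unconditioned shift]
  binirzorhot (rule 3 does not apply)
  binirzorhot → pinirzorhot   [unconditioned shift]
  pinirzorhot → pinirzorot   [h-loss]
  giving Orzilar pinirzorot.

pinirzorot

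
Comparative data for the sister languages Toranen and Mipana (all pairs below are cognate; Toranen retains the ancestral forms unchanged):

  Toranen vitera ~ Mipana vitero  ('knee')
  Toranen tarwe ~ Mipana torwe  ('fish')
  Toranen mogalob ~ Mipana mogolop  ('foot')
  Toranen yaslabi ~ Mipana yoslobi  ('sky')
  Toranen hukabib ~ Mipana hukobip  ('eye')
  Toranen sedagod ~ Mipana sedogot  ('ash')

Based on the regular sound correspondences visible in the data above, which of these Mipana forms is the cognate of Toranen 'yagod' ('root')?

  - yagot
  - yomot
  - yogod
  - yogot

yogot

mogalob ~ mogolop, yaslabi ~ yoslobi — Toranen a corresponds to Mipana o after a consonant, before a consonant other than r, m, n, p, b, f, v.
sedagod ~ sedogot — Toranen d corresponds to Mipana t word-finally.
Applying these to Toranen 'yagod':
  yagod → yogod   (a→o after a consonant, before a consonant other than r, m, n, p, b, f, v)
  yogod → yogot   (d→t word-finally)
So the Mipana cognate is 'yogot'.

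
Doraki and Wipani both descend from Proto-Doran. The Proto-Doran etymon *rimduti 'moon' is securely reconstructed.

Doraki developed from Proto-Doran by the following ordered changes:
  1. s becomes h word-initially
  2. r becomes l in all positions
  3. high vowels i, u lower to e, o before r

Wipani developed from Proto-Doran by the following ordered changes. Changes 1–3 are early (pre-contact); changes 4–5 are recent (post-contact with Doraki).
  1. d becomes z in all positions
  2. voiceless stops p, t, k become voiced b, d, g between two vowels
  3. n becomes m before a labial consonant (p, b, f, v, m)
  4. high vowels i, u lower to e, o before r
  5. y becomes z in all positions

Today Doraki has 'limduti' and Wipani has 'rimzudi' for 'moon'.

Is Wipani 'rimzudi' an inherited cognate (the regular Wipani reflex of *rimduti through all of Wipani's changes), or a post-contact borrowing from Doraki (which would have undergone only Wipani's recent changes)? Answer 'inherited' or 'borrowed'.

inherited

If inherited, *rimduti would pass through all of Wipani's changes:
Wipani: start from *rimduti.
  rule 1 (unconditioned shift): rimduti → rimzuti
  rule 2 (intervocalic voicing): rimzuti → rimzudi
  rule 3: no change — rimzudi
  rule 4: no change — rimzudi
  rule 5: no change — rimzudi
  ⇒ Wipani rimzudi
If borrowed from Doraki 'limduti' after the early changes, it would undergo only the recent ones:
  rule 4 (pre-rhotic lowering): no change (limduti)
  rule 5 (unconditioned shift): no change (limduti)
  ⇒ as a loan: limduti
Wipani 'rimzudi' matches the inherited outcome exactly, so it is an inherited cognate, not a loan.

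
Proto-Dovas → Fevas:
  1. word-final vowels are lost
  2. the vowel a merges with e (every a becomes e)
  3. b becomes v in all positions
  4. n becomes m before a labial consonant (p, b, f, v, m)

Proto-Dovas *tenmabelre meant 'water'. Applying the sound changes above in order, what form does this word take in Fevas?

temmevelr

Fevas: *tenmabelre
  tenmabelre → tenmabelr   [apocope]
  tenmabelr → tenmebelr   [vowel merger]
  tenmebelr → tenmevelr   [unconditioned shift]
  tenmevelr → temmevelr   [nasal place assimilation]
  giving Fevas temmevelr.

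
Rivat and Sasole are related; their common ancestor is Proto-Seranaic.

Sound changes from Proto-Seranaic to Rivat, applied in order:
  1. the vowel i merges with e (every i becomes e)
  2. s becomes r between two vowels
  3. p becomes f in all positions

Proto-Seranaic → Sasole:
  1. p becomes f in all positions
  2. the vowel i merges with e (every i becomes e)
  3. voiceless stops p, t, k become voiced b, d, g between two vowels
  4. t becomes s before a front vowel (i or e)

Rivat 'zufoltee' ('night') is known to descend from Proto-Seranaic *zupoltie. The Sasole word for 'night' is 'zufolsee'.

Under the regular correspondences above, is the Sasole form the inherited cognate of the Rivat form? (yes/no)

Derive the expected Sasole reflex of *zupoltie:
Sasole: *zupoltie
  zupoltie → zufoltie   [unconditioned shift]
  zufoltie → zufoltee   [vowel merger]
  zufoltee (rule 3 does not apply)
  zufoltee → zufolsee   [palatalisation]
  giving Sasole zufolsee.
Sasole 'zufolsee' matches the regular reflex exactly, so the pair is cognate.

yes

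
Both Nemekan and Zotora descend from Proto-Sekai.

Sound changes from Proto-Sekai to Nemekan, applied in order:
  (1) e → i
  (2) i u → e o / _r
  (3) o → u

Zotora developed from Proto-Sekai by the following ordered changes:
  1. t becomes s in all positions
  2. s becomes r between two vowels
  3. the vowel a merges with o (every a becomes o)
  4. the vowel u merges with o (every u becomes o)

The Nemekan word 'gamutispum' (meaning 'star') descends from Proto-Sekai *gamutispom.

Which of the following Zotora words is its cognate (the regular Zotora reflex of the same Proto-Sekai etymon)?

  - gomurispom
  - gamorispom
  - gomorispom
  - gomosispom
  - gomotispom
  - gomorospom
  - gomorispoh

Zotora: start from *gamutispom.
  rule 1 (unconditioned shift): gamutispom → gamusispom
  rule 2 (rhotacism): gamusispom → gamurispom
  rule 3 (vowel merger): gamurispom → gomurispom
  rule 4 (vowel merger): gomurispom → gomorispom
  ⇒ Zotora gomorispom
The other candidates each miss or misapply at least one Zotora change.

gomorispom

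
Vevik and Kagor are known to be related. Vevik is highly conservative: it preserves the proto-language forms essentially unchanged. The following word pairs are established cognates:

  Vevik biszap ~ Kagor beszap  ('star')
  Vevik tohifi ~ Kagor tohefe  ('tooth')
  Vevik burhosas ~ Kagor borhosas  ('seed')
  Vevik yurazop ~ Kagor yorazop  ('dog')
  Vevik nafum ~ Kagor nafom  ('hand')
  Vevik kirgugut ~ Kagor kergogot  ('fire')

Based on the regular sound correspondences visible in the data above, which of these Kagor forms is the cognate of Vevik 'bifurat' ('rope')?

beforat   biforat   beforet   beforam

tohifi ~ tohefe — Vevik i corresponds to Kagor e after a consonant, before a labial obstruent.
burhosas ~ borhosas, yurazop ~ yorazop — Vevik u corresponds to Kagor o after a consonant, before r.
Applying these to Vevik 'bifurat':
  bifurat → befurat   (i→e after a consonant, before a labial obstruent)
  befurat → beforat   (u→o after a consonant, before r)
So the Kagor cognate is 'beforat'.

beforat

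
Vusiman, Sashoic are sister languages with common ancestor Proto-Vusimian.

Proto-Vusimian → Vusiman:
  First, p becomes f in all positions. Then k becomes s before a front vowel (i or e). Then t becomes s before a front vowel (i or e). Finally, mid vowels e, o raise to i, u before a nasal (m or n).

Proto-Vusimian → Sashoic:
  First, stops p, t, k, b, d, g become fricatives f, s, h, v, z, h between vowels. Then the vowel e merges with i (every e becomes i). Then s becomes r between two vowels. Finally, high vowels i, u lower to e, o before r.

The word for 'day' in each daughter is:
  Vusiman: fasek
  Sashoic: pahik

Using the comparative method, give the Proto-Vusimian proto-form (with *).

*pakek

Position 1: Vusiman has f, Sashoic has p. Sashoic preserves p here (none of its changes turn any other segment into p), so the proto-segment is *p.
Position 3: Vusiman has s, Sashoic has h. Taking the neighbouring segments as reconstructed: Vusiman s could go back to *t or *k or *s; Sashoic h could go back to *k or *g or *h — the one source consistent with every daughter is *k.
Continuing position by position gives *pakek; check it forward:
Vusiman: start from *pakek.
  rule 1 (unconditioned shift): pakek → fakek
  rule 2 (palatalisation): fakek → fasek
  rule 3: no change — fasek
  rule 4: no change — fasek
  ⇒ Vusiman fasek
Sashoic: *pakek > pahek > pahik  (by intervocalic lenition, vowel merger)
Only *pakek yields all of Vusiman fasek, Sashoic pahik.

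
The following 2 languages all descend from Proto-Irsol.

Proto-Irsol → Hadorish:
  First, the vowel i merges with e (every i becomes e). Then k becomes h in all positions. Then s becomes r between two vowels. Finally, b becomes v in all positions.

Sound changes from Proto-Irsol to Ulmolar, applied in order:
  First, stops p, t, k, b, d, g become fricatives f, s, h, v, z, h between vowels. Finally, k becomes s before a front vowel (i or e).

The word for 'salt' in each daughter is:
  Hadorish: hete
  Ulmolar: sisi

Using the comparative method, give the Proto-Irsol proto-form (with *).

*kiti

Position 2: Hadorish has e, Ulmolar has i. Ulmolar preserves i here (none of its changes turn any other segment into i), so the proto-segment is *i.
Position 1: Hadorish has h, Ulmolar has s. Taking the neighbouring segments as reconstructed: Hadorish h could go back to *k or *h; Ulmolar s could go back to *k or *s — the one source consistent with every daughter is *k.
Verify the candidate proto-form against each daughter:
Hadorish: start from *kiti.
  rule 1 (vowel merger): kiti → kete
  rule 2 (unconditioned shift): kete → hete
  rule 3: no change — hete
  rule 4: no change — hete
  ⇒ Hadorish hete
Ulmolar: start from *kiti.
  rule 1 (intervocalic lenition): kiti → kisi
  rule 2 (palatalisation): kisi → sisi
  ⇒ Ulmolar sisi
No other proto-form is consistent with every reflex, so the reconstruction is *kiti.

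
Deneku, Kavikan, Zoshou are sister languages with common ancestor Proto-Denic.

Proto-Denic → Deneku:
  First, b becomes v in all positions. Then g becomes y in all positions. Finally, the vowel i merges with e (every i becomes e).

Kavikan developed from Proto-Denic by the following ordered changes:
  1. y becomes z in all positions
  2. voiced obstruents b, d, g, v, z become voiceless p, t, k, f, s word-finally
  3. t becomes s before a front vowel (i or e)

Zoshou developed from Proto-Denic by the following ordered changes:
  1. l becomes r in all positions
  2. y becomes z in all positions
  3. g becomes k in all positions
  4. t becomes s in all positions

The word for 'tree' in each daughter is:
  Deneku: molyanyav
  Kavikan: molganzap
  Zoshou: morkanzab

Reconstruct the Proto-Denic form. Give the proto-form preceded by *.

*molganyab

Position 4: Deneku has y, Kavikan has g, Zoshou has k. Kavikan preserves g here (none of its changes turn any other segment into g), so the proto-segment is *g.
Position 9: Deneku has v, Kavikan has p, Zoshou has b. Zoshou preserves b here (none of its changes turn any other segment into b), so the proto-segment is *b.
Position 7: Deneku has y, Kavikan has z, Zoshou has z. Taking the neighbouring segments as reconstructed: Deneku y could go back to *g or *y; Kavikan z could go back to *z or *y; Zoshou z could go back to *z or *y — the one source consistent with every daughter is *y.
Verify the candidate proto-form against each daughter:
Deneku: start from *molganyab.
  rule 1 (unconditioned shift): molganyab → molganyav
  rule 2 (unconditioned shift): molganyav → molyanyav
  rule 3: no change — molyanyav
  ⇒ Deneku molyanyav
Kavikan: *molganyab > molganzab > molganzap  (by unconditioned shift, final devoicing)
Zoshou: start from *molganyab.
  rule 1 (unconditioned shift): molganyab → morganyab
  rule 2 (unconditioned shift): morganyab → morganzab
  rule 3 (unconditioned shift): morganzab → morkanzab
  rule 4: no change — morkanzab
  ⇒ Zoshou morkanzab
No other proto-form is consistent with every reflex, so the reconstruction is *molganyab.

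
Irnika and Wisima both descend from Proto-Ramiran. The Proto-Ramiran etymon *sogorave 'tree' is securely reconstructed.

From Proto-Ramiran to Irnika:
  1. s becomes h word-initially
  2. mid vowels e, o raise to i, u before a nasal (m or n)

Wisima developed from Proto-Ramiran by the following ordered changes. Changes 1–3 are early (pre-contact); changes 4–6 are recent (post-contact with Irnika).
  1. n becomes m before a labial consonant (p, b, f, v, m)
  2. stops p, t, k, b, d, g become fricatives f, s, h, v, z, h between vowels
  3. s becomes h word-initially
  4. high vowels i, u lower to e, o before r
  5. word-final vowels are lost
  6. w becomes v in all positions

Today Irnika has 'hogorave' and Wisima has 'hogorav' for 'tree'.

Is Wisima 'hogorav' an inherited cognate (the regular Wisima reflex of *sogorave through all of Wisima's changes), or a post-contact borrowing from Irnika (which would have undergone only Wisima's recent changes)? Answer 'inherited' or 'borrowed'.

borrowed

If inherited, *sogorave would pass through all of Wisima's changes:
Wisima: start from *sogorave.
  rule 1: no change — sogorave
  rule 2 (intervocalic lenition): sogorave → sohorave
  rule 3 (debuccalisation): sohorave → hohorave
  rule 4: no change — hohorave
  rule 5 (apocope): hohorave → hohorav
  rule 6: no change — hohorav
  ⇒ Wisima hohorav
If borrowed from Irnika 'hogorave' after the early changes, it would undergo only the recent ones:
  rule 4 (pre-rhotic lowering): no change (hogorave)
  rule 5 (apocope): hogorave → hogorav
  rule 6 (unconditioned shift): no change (hogorav)
  ⇒ as a loan: hogorav
Wisima 'hogorav' matches the loan outcome 'hogorav', not the inherited 'hohorav' — it skipped the early Wisima changes, so it was borrowed from Irnika.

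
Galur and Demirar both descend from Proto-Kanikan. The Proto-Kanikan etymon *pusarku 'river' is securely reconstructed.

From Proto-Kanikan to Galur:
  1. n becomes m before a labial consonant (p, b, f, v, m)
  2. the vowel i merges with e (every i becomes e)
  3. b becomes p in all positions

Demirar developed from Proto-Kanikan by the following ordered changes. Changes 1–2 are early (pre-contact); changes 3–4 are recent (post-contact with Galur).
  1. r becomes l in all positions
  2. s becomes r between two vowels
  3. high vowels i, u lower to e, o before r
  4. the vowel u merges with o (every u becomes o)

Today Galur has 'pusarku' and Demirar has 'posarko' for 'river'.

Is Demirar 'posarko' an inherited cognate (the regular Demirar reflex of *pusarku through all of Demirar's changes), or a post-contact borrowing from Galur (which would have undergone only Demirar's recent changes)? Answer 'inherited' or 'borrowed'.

If inherited, *pusarku would pass through all of Demirar's changes:
Demirar: *pusarku > pusalku > puralku > poralku > poralko  (by unconditioned shift, rhotacism, pre-rhotic lowering, vowel merger)
If borrowed from Galur 'pusarku' after the early changes, it would undergo only the recent ones:
  rule 3 (pre-rhotic lowering): no change (pusarku)
  rule 4 (vowel merger): pusarku → posarko
  ⇒ as a loan: posarko
Demirar 'posarko' matches the loan outcome 'posarko', not the inherited 'poralko' — it skipped the early Demirar changes, so it was borrowed from Galur.

borrowed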